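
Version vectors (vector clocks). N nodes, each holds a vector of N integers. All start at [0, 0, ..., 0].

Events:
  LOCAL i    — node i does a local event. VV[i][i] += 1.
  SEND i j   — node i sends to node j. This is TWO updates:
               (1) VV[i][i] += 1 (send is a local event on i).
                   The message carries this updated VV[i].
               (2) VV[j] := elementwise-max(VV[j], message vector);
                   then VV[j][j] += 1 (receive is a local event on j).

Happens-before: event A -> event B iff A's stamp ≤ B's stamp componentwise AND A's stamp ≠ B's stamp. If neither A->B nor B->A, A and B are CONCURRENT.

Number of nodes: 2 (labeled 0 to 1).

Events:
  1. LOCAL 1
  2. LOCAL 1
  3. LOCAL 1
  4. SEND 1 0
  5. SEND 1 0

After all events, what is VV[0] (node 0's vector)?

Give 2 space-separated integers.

Initial: VV[0]=[0, 0]
Initial: VV[1]=[0, 0]
Event 1: LOCAL 1: VV[1][1]++ -> VV[1]=[0, 1]
Event 2: LOCAL 1: VV[1][1]++ -> VV[1]=[0, 2]
Event 3: LOCAL 1: VV[1][1]++ -> VV[1]=[0, 3]
Event 4: SEND 1->0: VV[1][1]++ -> VV[1]=[0, 4], msg_vec=[0, 4]; VV[0]=max(VV[0],msg_vec) then VV[0][0]++ -> VV[0]=[1, 4]
Event 5: SEND 1->0: VV[1][1]++ -> VV[1]=[0, 5], msg_vec=[0, 5]; VV[0]=max(VV[0],msg_vec) then VV[0][0]++ -> VV[0]=[2, 5]
Final vectors: VV[0]=[2, 5]; VV[1]=[0, 5]

Answer: 2 5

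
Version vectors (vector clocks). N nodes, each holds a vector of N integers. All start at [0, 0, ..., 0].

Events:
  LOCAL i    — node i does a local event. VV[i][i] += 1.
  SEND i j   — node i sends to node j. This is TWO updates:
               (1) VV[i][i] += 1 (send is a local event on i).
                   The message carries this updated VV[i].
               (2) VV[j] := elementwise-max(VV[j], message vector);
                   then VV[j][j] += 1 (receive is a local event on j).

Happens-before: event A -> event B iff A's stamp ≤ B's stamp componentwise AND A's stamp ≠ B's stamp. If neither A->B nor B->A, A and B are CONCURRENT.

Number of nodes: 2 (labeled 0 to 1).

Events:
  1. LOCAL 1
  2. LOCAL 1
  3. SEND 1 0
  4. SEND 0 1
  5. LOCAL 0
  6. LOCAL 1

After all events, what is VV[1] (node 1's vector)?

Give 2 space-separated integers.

Answer: 2 5

Derivation:
Initial: VV[0]=[0, 0]
Initial: VV[1]=[0, 0]
Event 1: LOCAL 1: VV[1][1]++ -> VV[1]=[0, 1]
Event 2: LOCAL 1: VV[1][1]++ -> VV[1]=[0, 2]
Event 3: SEND 1->0: VV[1][1]++ -> VV[1]=[0, 3], msg_vec=[0, 3]; VV[0]=max(VV[0],msg_vec) then VV[0][0]++ -> VV[0]=[1, 3]
Event 4: SEND 0->1: VV[0][0]++ -> VV[0]=[2, 3], msg_vec=[2, 3]; VV[1]=max(VV[1],msg_vec) then VV[1][1]++ -> VV[1]=[2, 4]
Event 5: LOCAL 0: VV[0][0]++ -> VV[0]=[3, 3]
Event 6: LOCAL 1: VV[1][1]++ -> VV[1]=[2, 5]
Final vectors: VV[0]=[3, 3]; VV[1]=[2, 5]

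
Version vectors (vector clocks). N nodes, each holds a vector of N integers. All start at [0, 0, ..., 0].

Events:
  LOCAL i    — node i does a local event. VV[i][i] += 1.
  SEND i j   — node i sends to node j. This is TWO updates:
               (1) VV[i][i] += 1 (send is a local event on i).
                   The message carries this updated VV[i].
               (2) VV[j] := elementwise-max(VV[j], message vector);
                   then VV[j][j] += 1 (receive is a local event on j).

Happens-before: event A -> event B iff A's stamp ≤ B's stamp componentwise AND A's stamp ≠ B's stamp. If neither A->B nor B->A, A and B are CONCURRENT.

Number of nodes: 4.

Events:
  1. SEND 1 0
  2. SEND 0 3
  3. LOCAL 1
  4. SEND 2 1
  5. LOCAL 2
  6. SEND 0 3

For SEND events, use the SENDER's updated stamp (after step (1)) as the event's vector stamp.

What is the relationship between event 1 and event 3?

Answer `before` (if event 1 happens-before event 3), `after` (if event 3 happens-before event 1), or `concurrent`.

Initial: VV[0]=[0, 0, 0, 0]
Initial: VV[1]=[0, 0, 0, 0]
Initial: VV[2]=[0, 0, 0, 0]
Initial: VV[3]=[0, 0, 0, 0]
Event 1: SEND 1->0: VV[1][1]++ -> VV[1]=[0, 1, 0, 0], msg_vec=[0, 1, 0, 0]; VV[0]=max(VV[0],msg_vec) then VV[0][0]++ -> VV[0]=[1, 1, 0, 0]
Event 2: SEND 0->3: VV[0][0]++ -> VV[0]=[2, 1, 0, 0], msg_vec=[2, 1, 0, 0]; VV[3]=max(VV[3],msg_vec) then VV[3][3]++ -> VV[3]=[2, 1, 0, 1]
Event 3: LOCAL 1: VV[1][1]++ -> VV[1]=[0, 2, 0, 0]
Event 4: SEND 2->1: VV[2][2]++ -> VV[2]=[0, 0, 1, 0], msg_vec=[0, 0, 1, 0]; VV[1]=max(VV[1],msg_vec) then VV[1][1]++ -> VV[1]=[0, 3, 1, 0]
Event 5: LOCAL 2: VV[2][2]++ -> VV[2]=[0, 0, 2, 0]
Event 6: SEND 0->3: VV[0][0]++ -> VV[0]=[3, 1, 0, 0], msg_vec=[3, 1, 0, 0]; VV[3]=max(VV[3],msg_vec) then VV[3][3]++ -> VV[3]=[3, 1, 0, 2]
Event 1 stamp: [0, 1, 0, 0]
Event 3 stamp: [0, 2, 0, 0]
[0, 1, 0, 0] <= [0, 2, 0, 0]? True
[0, 2, 0, 0] <= [0, 1, 0, 0]? False
Relation: before

Answer: before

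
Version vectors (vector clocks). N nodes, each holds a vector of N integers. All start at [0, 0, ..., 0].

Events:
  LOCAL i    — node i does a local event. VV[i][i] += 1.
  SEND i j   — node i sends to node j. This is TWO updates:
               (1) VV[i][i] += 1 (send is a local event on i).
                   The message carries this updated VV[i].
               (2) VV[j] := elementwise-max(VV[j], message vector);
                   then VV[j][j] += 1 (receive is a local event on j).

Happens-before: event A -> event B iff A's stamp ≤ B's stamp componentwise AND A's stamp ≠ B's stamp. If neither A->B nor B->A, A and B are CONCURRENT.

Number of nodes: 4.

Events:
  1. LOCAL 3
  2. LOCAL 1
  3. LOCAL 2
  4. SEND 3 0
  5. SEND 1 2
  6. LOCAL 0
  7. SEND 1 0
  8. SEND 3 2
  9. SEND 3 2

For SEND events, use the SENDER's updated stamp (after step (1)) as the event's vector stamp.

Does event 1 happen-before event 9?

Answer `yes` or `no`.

Initial: VV[0]=[0, 0, 0, 0]
Initial: VV[1]=[0, 0, 0, 0]
Initial: VV[2]=[0, 0, 0, 0]
Initial: VV[3]=[0, 0, 0, 0]
Event 1: LOCAL 3: VV[3][3]++ -> VV[3]=[0, 0, 0, 1]
Event 2: LOCAL 1: VV[1][1]++ -> VV[1]=[0, 1, 0, 0]
Event 3: LOCAL 2: VV[2][2]++ -> VV[2]=[0, 0, 1, 0]
Event 4: SEND 3->0: VV[3][3]++ -> VV[3]=[0, 0, 0, 2], msg_vec=[0, 0, 0, 2]; VV[0]=max(VV[0],msg_vec) then VV[0][0]++ -> VV[0]=[1, 0, 0, 2]
Event 5: SEND 1->2: VV[1][1]++ -> VV[1]=[0, 2, 0, 0], msg_vec=[0, 2, 0, 0]; VV[2]=max(VV[2],msg_vec) then VV[2][2]++ -> VV[2]=[0, 2, 2, 0]
Event 6: LOCAL 0: VV[0][0]++ -> VV[0]=[2, 0, 0, 2]
Event 7: SEND 1->0: VV[1][1]++ -> VV[1]=[0, 3, 0, 0], msg_vec=[0, 3, 0, 0]; VV[0]=max(VV[0],msg_vec) then VV[0][0]++ -> VV[0]=[3, 3, 0, 2]
Event 8: SEND 3->2: VV[3][3]++ -> VV[3]=[0, 0, 0, 3], msg_vec=[0, 0, 0, 3]; VV[2]=max(VV[2],msg_vec) then VV[2][2]++ -> VV[2]=[0, 2, 3, 3]
Event 9: SEND 3->2: VV[3][3]++ -> VV[3]=[0, 0, 0, 4], msg_vec=[0, 0, 0, 4]; VV[2]=max(VV[2],msg_vec) then VV[2][2]++ -> VV[2]=[0, 2, 4, 4]
Event 1 stamp: [0, 0, 0, 1]
Event 9 stamp: [0, 0, 0, 4]
[0, 0, 0, 1] <= [0, 0, 0, 4]? True. Equal? False. Happens-before: True

Answer: yes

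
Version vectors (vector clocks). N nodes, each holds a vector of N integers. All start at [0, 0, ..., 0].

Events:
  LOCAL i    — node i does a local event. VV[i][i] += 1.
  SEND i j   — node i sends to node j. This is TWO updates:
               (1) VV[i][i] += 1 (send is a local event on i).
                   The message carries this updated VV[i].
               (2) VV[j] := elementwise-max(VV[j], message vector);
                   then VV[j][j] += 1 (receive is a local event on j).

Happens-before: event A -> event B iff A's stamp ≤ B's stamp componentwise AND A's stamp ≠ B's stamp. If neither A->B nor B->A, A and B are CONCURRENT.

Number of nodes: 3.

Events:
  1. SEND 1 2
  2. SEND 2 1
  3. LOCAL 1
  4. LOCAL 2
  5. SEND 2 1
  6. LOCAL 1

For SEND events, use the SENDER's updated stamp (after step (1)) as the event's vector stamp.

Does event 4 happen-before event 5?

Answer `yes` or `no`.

Answer: yes

Derivation:
Initial: VV[0]=[0, 0, 0]
Initial: VV[1]=[0, 0, 0]
Initial: VV[2]=[0, 0, 0]
Event 1: SEND 1->2: VV[1][1]++ -> VV[1]=[0, 1, 0], msg_vec=[0, 1, 0]; VV[2]=max(VV[2],msg_vec) then VV[2][2]++ -> VV[2]=[0, 1, 1]
Event 2: SEND 2->1: VV[2][2]++ -> VV[2]=[0, 1, 2], msg_vec=[0, 1, 2]; VV[1]=max(VV[1],msg_vec) then VV[1][1]++ -> VV[1]=[0, 2, 2]
Event 3: LOCAL 1: VV[1][1]++ -> VV[1]=[0, 3, 2]
Event 4: LOCAL 2: VV[2][2]++ -> VV[2]=[0, 1, 3]
Event 5: SEND 2->1: VV[2][2]++ -> VV[2]=[0, 1, 4], msg_vec=[0, 1, 4]; VV[1]=max(VV[1],msg_vec) then VV[1][1]++ -> VV[1]=[0, 4, 4]
Event 6: LOCAL 1: VV[1][1]++ -> VV[1]=[0, 5, 4]
Event 4 stamp: [0, 1, 3]
Event 5 stamp: [0, 1, 4]
[0, 1, 3] <= [0, 1, 4]? True. Equal? False. Happens-before: True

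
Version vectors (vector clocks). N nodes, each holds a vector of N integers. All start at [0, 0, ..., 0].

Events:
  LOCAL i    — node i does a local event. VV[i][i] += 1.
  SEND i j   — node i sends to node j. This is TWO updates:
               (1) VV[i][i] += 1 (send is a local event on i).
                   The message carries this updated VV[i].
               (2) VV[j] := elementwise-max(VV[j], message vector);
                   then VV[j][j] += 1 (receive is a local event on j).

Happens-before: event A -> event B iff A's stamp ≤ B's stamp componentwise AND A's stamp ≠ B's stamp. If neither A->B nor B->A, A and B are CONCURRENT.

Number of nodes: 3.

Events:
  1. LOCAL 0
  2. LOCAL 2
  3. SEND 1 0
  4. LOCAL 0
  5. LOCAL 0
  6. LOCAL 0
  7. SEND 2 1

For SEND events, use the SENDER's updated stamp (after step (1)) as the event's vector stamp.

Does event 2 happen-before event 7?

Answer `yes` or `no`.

Initial: VV[0]=[0, 0, 0]
Initial: VV[1]=[0, 0, 0]
Initial: VV[2]=[0, 0, 0]
Event 1: LOCAL 0: VV[0][0]++ -> VV[0]=[1, 0, 0]
Event 2: LOCAL 2: VV[2][2]++ -> VV[2]=[0, 0, 1]
Event 3: SEND 1->0: VV[1][1]++ -> VV[1]=[0, 1, 0], msg_vec=[0, 1, 0]; VV[0]=max(VV[0],msg_vec) then VV[0][0]++ -> VV[0]=[2, 1, 0]
Event 4: LOCAL 0: VV[0][0]++ -> VV[0]=[3, 1, 0]
Event 5: LOCAL 0: VV[0][0]++ -> VV[0]=[4, 1, 0]
Event 6: LOCAL 0: VV[0][0]++ -> VV[0]=[5, 1, 0]
Event 7: SEND 2->1: VV[2][2]++ -> VV[2]=[0, 0, 2], msg_vec=[0, 0, 2]; VV[1]=max(VV[1],msg_vec) then VV[1][1]++ -> VV[1]=[0, 2, 2]
Event 2 stamp: [0, 0, 1]
Event 7 stamp: [0, 0, 2]
[0, 0, 1] <= [0, 0, 2]? True. Equal? False. Happens-before: True

Answer: yes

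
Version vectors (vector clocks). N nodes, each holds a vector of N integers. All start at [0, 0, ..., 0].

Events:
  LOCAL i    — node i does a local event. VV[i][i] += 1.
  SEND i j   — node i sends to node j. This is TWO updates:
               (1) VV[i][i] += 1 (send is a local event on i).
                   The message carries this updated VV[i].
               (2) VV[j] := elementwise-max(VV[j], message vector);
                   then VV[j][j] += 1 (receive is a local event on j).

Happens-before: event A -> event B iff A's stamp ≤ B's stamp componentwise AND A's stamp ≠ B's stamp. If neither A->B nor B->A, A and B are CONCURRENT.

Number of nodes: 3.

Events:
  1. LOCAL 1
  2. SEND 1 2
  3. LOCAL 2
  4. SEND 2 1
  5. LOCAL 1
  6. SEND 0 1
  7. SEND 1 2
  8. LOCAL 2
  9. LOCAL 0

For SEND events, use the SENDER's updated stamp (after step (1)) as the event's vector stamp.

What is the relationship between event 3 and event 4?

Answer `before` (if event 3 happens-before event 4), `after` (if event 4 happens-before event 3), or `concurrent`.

Initial: VV[0]=[0, 0, 0]
Initial: VV[1]=[0, 0, 0]
Initial: VV[2]=[0, 0, 0]
Event 1: LOCAL 1: VV[1][1]++ -> VV[1]=[0, 1, 0]
Event 2: SEND 1->2: VV[1][1]++ -> VV[1]=[0, 2, 0], msg_vec=[0, 2, 0]; VV[2]=max(VV[2],msg_vec) then VV[2][2]++ -> VV[2]=[0, 2, 1]
Event 3: LOCAL 2: VV[2][2]++ -> VV[2]=[0, 2, 2]
Event 4: SEND 2->1: VV[2][2]++ -> VV[2]=[0, 2, 3], msg_vec=[0, 2, 3]; VV[1]=max(VV[1],msg_vec) then VV[1][1]++ -> VV[1]=[0, 3, 3]
Event 5: LOCAL 1: VV[1][1]++ -> VV[1]=[0, 4, 3]
Event 6: SEND 0->1: VV[0][0]++ -> VV[0]=[1, 0, 0], msg_vec=[1, 0, 0]; VV[1]=max(VV[1],msg_vec) then VV[1][1]++ -> VV[1]=[1, 5, 3]
Event 7: SEND 1->2: VV[1][1]++ -> VV[1]=[1, 6, 3], msg_vec=[1, 6, 3]; VV[2]=max(VV[2],msg_vec) then VV[2][2]++ -> VV[2]=[1, 6, 4]
Event 8: LOCAL 2: VV[2][2]++ -> VV[2]=[1, 6, 5]
Event 9: LOCAL 0: VV[0][0]++ -> VV[0]=[2, 0, 0]
Event 3 stamp: [0, 2, 2]
Event 4 stamp: [0, 2, 3]
[0, 2, 2] <= [0, 2, 3]? True
[0, 2, 3] <= [0, 2, 2]? False
Relation: before

Answer: before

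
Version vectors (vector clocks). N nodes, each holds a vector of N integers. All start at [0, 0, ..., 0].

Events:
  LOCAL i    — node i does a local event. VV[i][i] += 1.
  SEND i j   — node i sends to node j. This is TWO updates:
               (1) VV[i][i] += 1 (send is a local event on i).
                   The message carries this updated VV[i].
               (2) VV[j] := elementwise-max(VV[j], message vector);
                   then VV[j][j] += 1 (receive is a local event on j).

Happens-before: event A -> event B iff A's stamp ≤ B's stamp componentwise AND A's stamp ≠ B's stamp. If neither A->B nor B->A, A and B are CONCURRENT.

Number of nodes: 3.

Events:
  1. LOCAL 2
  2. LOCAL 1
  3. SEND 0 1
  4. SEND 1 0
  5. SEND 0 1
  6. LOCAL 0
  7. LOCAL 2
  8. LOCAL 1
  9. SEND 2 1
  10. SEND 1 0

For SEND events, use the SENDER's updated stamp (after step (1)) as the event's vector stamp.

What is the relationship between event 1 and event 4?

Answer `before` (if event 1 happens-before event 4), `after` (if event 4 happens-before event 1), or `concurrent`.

Answer: concurrent

Derivation:
Initial: VV[0]=[0, 0, 0]
Initial: VV[1]=[0, 0, 0]
Initial: VV[2]=[0, 0, 0]
Event 1: LOCAL 2: VV[2][2]++ -> VV[2]=[0, 0, 1]
Event 2: LOCAL 1: VV[1][1]++ -> VV[1]=[0, 1, 0]
Event 3: SEND 0->1: VV[0][0]++ -> VV[0]=[1, 0, 0], msg_vec=[1, 0, 0]; VV[1]=max(VV[1],msg_vec) then VV[1][1]++ -> VV[1]=[1, 2, 0]
Event 4: SEND 1->0: VV[1][1]++ -> VV[1]=[1, 3, 0], msg_vec=[1, 3, 0]; VV[0]=max(VV[0],msg_vec) then VV[0][0]++ -> VV[0]=[2, 3, 0]
Event 5: SEND 0->1: VV[0][0]++ -> VV[0]=[3, 3, 0], msg_vec=[3, 3, 0]; VV[1]=max(VV[1],msg_vec) then VV[1][1]++ -> VV[1]=[3, 4, 0]
Event 6: LOCAL 0: VV[0][0]++ -> VV[0]=[4, 3, 0]
Event 7: LOCAL 2: VV[2][2]++ -> VV[2]=[0, 0, 2]
Event 8: LOCAL 1: VV[1][1]++ -> VV[1]=[3, 5, 0]
Event 9: SEND 2->1: VV[2][2]++ -> VV[2]=[0, 0, 3], msg_vec=[0, 0, 3]; VV[1]=max(VV[1],msg_vec) then VV[1][1]++ -> VV[1]=[3, 6, 3]
Event 10: SEND 1->0: VV[1][1]++ -> VV[1]=[3, 7, 3], msg_vec=[3, 7, 3]; VV[0]=max(VV[0],msg_vec) then VV[0][0]++ -> VV[0]=[5, 7, 3]
Event 1 stamp: [0, 0, 1]
Event 4 stamp: [1, 3, 0]
[0, 0, 1] <= [1, 3, 0]? False
[1, 3, 0] <= [0, 0, 1]? False
Relation: concurrent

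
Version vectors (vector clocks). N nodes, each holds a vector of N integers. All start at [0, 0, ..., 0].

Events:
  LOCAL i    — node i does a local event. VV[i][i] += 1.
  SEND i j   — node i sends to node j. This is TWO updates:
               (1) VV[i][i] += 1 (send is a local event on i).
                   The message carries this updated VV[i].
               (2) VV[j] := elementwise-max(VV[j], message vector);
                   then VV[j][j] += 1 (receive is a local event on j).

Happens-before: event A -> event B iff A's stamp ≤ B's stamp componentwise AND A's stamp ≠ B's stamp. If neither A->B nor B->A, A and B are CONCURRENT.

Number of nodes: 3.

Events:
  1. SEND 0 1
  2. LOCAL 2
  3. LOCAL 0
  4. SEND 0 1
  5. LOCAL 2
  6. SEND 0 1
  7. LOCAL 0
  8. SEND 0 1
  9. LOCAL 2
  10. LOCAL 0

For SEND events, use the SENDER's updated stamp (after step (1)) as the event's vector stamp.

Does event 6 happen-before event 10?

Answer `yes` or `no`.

Answer: yes

Derivation:
Initial: VV[0]=[0, 0, 0]
Initial: VV[1]=[0, 0, 0]
Initial: VV[2]=[0, 0, 0]
Event 1: SEND 0->1: VV[0][0]++ -> VV[0]=[1, 0, 0], msg_vec=[1, 0, 0]; VV[1]=max(VV[1],msg_vec) then VV[1][1]++ -> VV[1]=[1, 1, 0]
Event 2: LOCAL 2: VV[2][2]++ -> VV[2]=[0, 0, 1]
Event 3: LOCAL 0: VV[0][0]++ -> VV[0]=[2, 0, 0]
Event 4: SEND 0->1: VV[0][0]++ -> VV[0]=[3, 0, 0], msg_vec=[3, 0, 0]; VV[1]=max(VV[1],msg_vec) then VV[1][1]++ -> VV[1]=[3, 2, 0]
Event 5: LOCAL 2: VV[2][2]++ -> VV[2]=[0, 0, 2]
Event 6: SEND 0->1: VV[0][0]++ -> VV[0]=[4, 0, 0], msg_vec=[4, 0, 0]; VV[1]=max(VV[1],msg_vec) then VV[1][1]++ -> VV[1]=[4, 3, 0]
Event 7: LOCAL 0: VV[0][0]++ -> VV[0]=[5, 0, 0]
Event 8: SEND 0->1: VV[0][0]++ -> VV[0]=[6, 0, 0], msg_vec=[6, 0, 0]; VV[1]=max(VV[1],msg_vec) then VV[1][1]++ -> VV[1]=[6, 4, 0]
Event 9: LOCAL 2: VV[2][2]++ -> VV[2]=[0, 0, 3]
Event 10: LOCAL 0: VV[0][0]++ -> VV[0]=[7, 0, 0]
Event 6 stamp: [4, 0, 0]
Event 10 stamp: [7, 0, 0]
[4, 0, 0] <= [7, 0, 0]? True. Equal? False. Happens-before: True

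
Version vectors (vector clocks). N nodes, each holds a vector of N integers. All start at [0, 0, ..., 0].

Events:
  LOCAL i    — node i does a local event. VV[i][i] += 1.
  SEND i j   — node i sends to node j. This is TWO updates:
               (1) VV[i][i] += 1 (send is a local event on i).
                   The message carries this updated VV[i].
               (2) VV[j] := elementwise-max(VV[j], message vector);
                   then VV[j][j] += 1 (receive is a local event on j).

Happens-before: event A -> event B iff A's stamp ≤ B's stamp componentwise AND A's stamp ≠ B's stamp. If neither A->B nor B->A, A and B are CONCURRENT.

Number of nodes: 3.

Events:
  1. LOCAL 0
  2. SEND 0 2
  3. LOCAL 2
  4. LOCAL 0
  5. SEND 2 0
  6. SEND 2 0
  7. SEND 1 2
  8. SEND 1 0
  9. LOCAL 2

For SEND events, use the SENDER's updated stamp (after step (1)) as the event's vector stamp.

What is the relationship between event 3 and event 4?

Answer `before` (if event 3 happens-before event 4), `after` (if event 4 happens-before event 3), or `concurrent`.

Initial: VV[0]=[0, 0, 0]
Initial: VV[1]=[0, 0, 0]
Initial: VV[2]=[0, 0, 0]
Event 1: LOCAL 0: VV[0][0]++ -> VV[0]=[1, 0, 0]
Event 2: SEND 0->2: VV[0][0]++ -> VV[0]=[2, 0, 0], msg_vec=[2, 0, 0]; VV[2]=max(VV[2],msg_vec) then VV[2][2]++ -> VV[2]=[2, 0, 1]
Event 3: LOCAL 2: VV[2][2]++ -> VV[2]=[2, 0, 2]
Event 4: LOCAL 0: VV[0][0]++ -> VV[0]=[3, 0, 0]
Event 5: SEND 2->0: VV[2][2]++ -> VV[2]=[2, 0, 3], msg_vec=[2, 0, 3]; VV[0]=max(VV[0],msg_vec) then VV[0][0]++ -> VV[0]=[4, 0, 3]
Event 6: SEND 2->0: VV[2][2]++ -> VV[2]=[2, 0, 4], msg_vec=[2, 0, 4]; VV[0]=max(VV[0],msg_vec) then VV[0][0]++ -> VV[0]=[5, 0, 4]
Event 7: SEND 1->2: VV[1][1]++ -> VV[1]=[0, 1, 0], msg_vec=[0, 1, 0]; VV[2]=max(VV[2],msg_vec) then VV[2][2]++ -> VV[2]=[2, 1, 5]
Event 8: SEND 1->0: VV[1][1]++ -> VV[1]=[0, 2, 0], msg_vec=[0, 2, 0]; VV[0]=max(VV[0],msg_vec) then VV[0][0]++ -> VV[0]=[6, 2, 4]
Event 9: LOCAL 2: VV[2][2]++ -> VV[2]=[2, 1, 6]
Event 3 stamp: [2, 0, 2]
Event 4 stamp: [3, 0, 0]
[2, 0, 2] <= [3, 0, 0]? False
[3, 0, 0] <= [2, 0, 2]? False
Relation: concurrent

Answer: concurrent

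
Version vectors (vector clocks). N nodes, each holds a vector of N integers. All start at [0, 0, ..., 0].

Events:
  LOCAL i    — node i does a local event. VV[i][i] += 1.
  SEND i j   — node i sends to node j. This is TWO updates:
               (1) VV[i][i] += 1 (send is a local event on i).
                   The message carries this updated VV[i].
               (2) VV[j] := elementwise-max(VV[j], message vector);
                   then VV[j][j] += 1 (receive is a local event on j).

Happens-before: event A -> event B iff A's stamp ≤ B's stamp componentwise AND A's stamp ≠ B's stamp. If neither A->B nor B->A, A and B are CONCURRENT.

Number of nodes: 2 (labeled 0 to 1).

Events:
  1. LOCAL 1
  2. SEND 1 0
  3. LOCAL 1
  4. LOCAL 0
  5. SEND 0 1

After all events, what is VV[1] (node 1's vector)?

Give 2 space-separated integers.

Initial: VV[0]=[0, 0]
Initial: VV[1]=[0, 0]
Event 1: LOCAL 1: VV[1][1]++ -> VV[1]=[0, 1]
Event 2: SEND 1->0: VV[1][1]++ -> VV[1]=[0, 2], msg_vec=[0, 2]; VV[0]=max(VV[0],msg_vec) then VV[0][0]++ -> VV[0]=[1, 2]
Event 3: LOCAL 1: VV[1][1]++ -> VV[1]=[0, 3]
Event 4: LOCAL 0: VV[0][0]++ -> VV[0]=[2, 2]
Event 5: SEND 0->1: VV[0][0]++ -> VV[0]=[3, 2], msg_vec=[3, 2]; VV[1]=max(VV[1],msg_vec) then VV[1][1]++ -> VV[1]=[3, 4]
Final vectors: VV[0]=[3, 2]; VV[1]=[3, 4]

Answer: 3 4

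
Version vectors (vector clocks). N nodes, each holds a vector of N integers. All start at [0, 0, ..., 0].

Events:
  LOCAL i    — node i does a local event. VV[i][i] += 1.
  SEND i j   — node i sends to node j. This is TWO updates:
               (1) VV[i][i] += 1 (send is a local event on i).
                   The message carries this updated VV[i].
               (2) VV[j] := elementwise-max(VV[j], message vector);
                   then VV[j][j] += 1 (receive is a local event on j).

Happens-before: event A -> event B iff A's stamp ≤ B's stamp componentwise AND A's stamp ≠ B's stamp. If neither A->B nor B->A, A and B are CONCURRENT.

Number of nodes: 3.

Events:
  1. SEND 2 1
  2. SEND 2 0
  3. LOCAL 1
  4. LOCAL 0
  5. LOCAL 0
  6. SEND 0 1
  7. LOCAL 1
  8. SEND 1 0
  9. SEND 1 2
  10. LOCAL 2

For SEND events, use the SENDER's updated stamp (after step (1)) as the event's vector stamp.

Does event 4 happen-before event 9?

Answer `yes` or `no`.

Initial: VV[0]=[0, 0, 0]
Initial: VV[1]=[0, 0, 0]
Initial: VV[2]=[0, 0, 0]
Event 1: SEND 2->1: VV[2][2]++ -> VV[2]=[0, 0, 1], msg_vec=[0, 0, 1]; VV[1]=max(VV[1],msg_vec) then VV[1][1]++ -> VV[1]=[0, 1, 1]
Event 2: SEND 2->0: VV[2][2]++ -> VV[2]=[0, 0, 2], msg_vec=[0, 0, 2]; VV[0]=max(VV[0],msg_vec) then VV[0][0]++ -> VV[0]=[1, 0, 2]
Event 3: LOCAL 1: VV[1][1]++ -> VV[1]=[0, 2, 1]
Event 4: LOCAL 0: VV[0][0]++ -> VV[0]=[2, 0, 2]
Event 5: LOCAL 0: VV[0][0]++ -> VV[0]=[3, 0, 2]
Event 6: SEND 0->1: VV[0][0]++ -> VV[0]=[4, 0, 2], msg_vec=[4, 0, 2]; VV[1]=max(VV[1],msg_vec) then VV[1][1]++ -> VV[1]=[4, 3, 2]
Event 7: LOCAL 1: VV[1][1]++ -> VV[1]=[4, 4, 2]
Event 8: SEND 1->0: VV[1][1]++ -> VV[1]=[4, 5, 2], msg_vec=[4, 5, 2]; VV[0]=max(VV[0],msg_vec) then VV[0][0]++ -> VV[0]=[5, 5, 2]
Event 9: SEND 1->2: VV[1][1]++ -> VV[1]=[4, 6, 2], msg_vec=[4, 6, 2]; VV[2]=max(VV[2],msg_vec) then VV[2][2]++ -> VV[2]=[4, 6, 3]
Event 10: LOCAL 2: VV[2][2]++ -> VV[2]=[4, 6, 4]
Event 4 stamp: [2, 0, 2]
Event 9 stamp: [4, 6, 2]
[2, 0, 2] <= [4, 6, 2]? True. Equal? False. Happens-before: True

Answer: yes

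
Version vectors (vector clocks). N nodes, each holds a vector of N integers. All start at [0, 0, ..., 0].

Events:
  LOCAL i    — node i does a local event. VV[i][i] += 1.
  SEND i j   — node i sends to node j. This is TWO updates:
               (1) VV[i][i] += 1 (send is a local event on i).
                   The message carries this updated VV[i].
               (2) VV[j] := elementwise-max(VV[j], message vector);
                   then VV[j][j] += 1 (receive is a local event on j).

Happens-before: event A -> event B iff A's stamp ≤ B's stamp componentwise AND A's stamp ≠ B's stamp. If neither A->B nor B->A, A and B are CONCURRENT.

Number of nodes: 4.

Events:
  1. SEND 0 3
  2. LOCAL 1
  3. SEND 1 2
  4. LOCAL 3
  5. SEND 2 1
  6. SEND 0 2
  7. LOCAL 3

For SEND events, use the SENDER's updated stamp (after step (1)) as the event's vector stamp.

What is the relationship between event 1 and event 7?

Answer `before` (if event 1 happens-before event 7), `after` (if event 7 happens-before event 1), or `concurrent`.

Answer: before

Derivation:
Initial: VV[0]=[0, 0, 0, 0]
Initial: VV[1]=[0, 0, 0, 0]
Initial: VV[2]=[0, 0, 0, 0]
Initial: VV[3]=[0, 0, 0, 0]
Event 1: SEND 0->3: VV[0][0]++ -> VV[0]=[1, 0, 0, 0], msg_vec=[1, 0, 0, 0]; VV[3]=max(VV[3],msg_vec) then VV[3][3]++ -> VV[3]=[1, 0, 0, 1]
Event 2: LOCAL 1: VV[1][1]++ -> VV[1]=[0, 1, 0, 0]
Event 3: SEND 1->2: VV[1][1]++ -> VV[1]=[0, 2, 0, 0], msg_vec=[0, 2, 0, 0]; VV[2]=max(VV[2],msg_vec) then VV[2][2]++ -> VV[2]=[0, 2, 1, 0]
Event 4: LOCAL 3: VV[3][3]++ -> VV[3]=[1, 0, 0, 2]
Event 5: SEND 2->1: VV[2][2]++ -> VV[2]=[0, 2, 2, 0], msg_vec=[0, 2, 2, 0]; VV[1]=max(VV[1],msg_vec) then VV[1][1]++ -> VV[1]=[0, 3, 2, 0]
Event 6: SEND 0->2: VV[0][0]++ -> VV[0]=[2, 0, 0, 0], msg_vec=[2, 0, 0, 0]; VV[2]=max(VV[2],msg_vec) then VV[2][2]++ -> VV[2]=[2, 2, 3, 0]
Event 7: LOCAL 3: VV[3][3]++ -> VV[3]=[1, 0, 0, 3]
Event 1 stamp: [1, 0, 0, 0]
Event 7 stamp: [1, 0, 0, 3]
[1, 0, 0, 0] <= [1, 0, 0, 3]? True
[1, 0, 0, 3] <= [1, 0, 0, 0]? False
Relation: before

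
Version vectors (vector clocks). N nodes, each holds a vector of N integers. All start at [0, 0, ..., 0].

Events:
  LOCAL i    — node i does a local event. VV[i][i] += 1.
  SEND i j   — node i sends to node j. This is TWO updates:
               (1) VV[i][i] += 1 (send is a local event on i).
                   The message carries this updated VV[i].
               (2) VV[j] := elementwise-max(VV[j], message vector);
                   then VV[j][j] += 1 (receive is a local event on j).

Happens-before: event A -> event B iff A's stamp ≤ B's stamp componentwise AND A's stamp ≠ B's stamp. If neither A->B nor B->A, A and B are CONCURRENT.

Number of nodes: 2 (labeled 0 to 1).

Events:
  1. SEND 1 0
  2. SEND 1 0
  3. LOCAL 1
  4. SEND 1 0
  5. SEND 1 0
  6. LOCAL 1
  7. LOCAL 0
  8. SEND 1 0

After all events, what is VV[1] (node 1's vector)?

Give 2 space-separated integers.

Initial: VV[0]=[0, 0]
Initial: VV[1]=[0, 0]
Event 1: SEND 1->0: VV[1][1]++ -> VV[1]=[0, 1], msg_vec=[0, 1]; VV[0]=max(VV[0],msg_vec) then VV[0][0]++ -> VV[0]=[1, 1]
Event 2: SEND 1->0: VV[1][1]++ -> VV[1]=[0, 2], msg_vec=[0, 2]; VV[0]=max(VV[0],msg_vec) then VV[0][0]++ -> VV[0]=[2, 2]
Event 3: LOCAL 1: VV[1][1]++ -> VV[1]=[0, 3]
Event 4: SEND 1->0: VV[1][1]++ -> VV[1]=[0, 4], msg_vec=[0, 4]; VV[0]=max(VV[0],msg_vec) then VV[0][0]++ -> VV[0]=[3, 4]
Event 5: SEND 1->0: VV[1][1]++ -> VV[1]=[0, 5], msg_vec=[0, 5]; VV[0]=max(VV[0],msg_vec) then VV[0][0]++ -> VV[0]=[4, 5]
Event 6: LOCAL 1: VV[1][1]++ -> VV[1]=[0, 6]
Event 7: LOCAL 0: VV[0][0]++ -> VV[0]=[5, 5]
Event 8: SEND 1->0: VV[1][1]++ -> VV[1]=[0, 7], msg_vec=[0, 7]; VV[0]=max(VV[0],msg_vec) then VV[0][0]++ -> VV[0]=[6, 7]
Final vectors: VV[0]=[6, 7]; VV[1]=[0, 7]

Answer: 0 7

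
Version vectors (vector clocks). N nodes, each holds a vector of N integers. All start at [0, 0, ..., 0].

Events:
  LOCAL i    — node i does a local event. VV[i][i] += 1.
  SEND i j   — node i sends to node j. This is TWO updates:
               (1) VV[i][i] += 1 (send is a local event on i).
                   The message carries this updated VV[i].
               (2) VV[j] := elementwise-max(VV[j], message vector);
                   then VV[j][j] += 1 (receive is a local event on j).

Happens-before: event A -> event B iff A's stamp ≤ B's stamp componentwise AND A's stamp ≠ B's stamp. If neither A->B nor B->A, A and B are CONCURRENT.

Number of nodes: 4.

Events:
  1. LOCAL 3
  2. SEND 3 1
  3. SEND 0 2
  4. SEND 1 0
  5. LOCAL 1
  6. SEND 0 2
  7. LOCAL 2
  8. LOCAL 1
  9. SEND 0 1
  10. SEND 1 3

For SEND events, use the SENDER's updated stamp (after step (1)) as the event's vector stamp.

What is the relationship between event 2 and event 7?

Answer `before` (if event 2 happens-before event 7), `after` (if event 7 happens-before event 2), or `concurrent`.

Answer: before

Derivation:
Initial: VV[0]=[0, 0, 0, 0]
Initial: VV[1]=[0, 0, 0, 0]
Initial: VV[2]=[0, 0, 0, 0]
Initial: VV[3]=[0, 0, 0, 0]
Event 1: LOCAL 3: VV[3][3]++ -> VV[3]=[0, 0, 0, 1]
Event 2: SEND 3->1: VV[3][3]++ -> VV[3]=[0, 0, 0, 2], msg_vec=[0, 0, 0, 2]; VV[1]=max(VV[1],msg_vec) then VV[1][1]++ -> VV[1]=[0, 1, 0, 2]
Event 3: SEND 0->2: VV[0][0]++ -> VV[0]=[1, 0, 0, 0], msg_vec=[1, 0, 0, 0]; VV[2]=max(VV[2],msg_vec) then VV[2][2]++ -> VV[2]=[1, 0, 1, 0]
Event 4: SEND 1->0: VV[1][1]++ -> VV[1]=[0, 2, 0, 2], msg_vec=[0, 2, 0, 2]; VV[0]=max(VV[0],msg_vec) then VV[0][0]++ -> VV[0]=[2, 2, 0, 2]
Event 5: LOCAL 1: VV[1][1]++ -> VV[1]=[0, 3, 0, 2]
Event 6: SEND 0->2: VV[0][0]++ -> VV[0]=[3, 2, 0, 2], msg_vec=[3, 2, 0, 2]; VV[2]=max(VV[2],msg_vec) then VV[2][2]++ -> VV[2]=[3, 2, 2, 2]
Event 7: LOCAL 2: VV[2][2]++ -> VV[2]=[3, 2, 3, 2]
Event 8: LOCAL 1: VV[1][1]++ -> VV[1]=[0, 4, 0, 2]
Event 9: SEND 0->1: VV[0][0]++ -> VV[0]=[4, 2, 0, 2], msg_vec=[4, 2, 0, 2]; VV[1]=max(VV[1],msg_vec) then VV[1][1]++ -> VV[1]=[4, 5, 0, 2]
Event 10: SEND 1->3: VV[1][1]++ -> VV[1]=[4, 6, 0, 2], msg_vec=[4, 6, 0, 2]; VV[3]=max(VV[3],msg_vec) then VV[3][3]++ -> VV[3]=[4, 6, 0, 3]
Event 2 stamp: [0, 0, 0, 2]
Event 7 stamp: [3, 2, 3, 2]
[0, 0, 0, 2] <= [3, 2, 3, 2]? True
[3, 2, 3, 2] <= [0, 0, 0, 2]? False
Relation: before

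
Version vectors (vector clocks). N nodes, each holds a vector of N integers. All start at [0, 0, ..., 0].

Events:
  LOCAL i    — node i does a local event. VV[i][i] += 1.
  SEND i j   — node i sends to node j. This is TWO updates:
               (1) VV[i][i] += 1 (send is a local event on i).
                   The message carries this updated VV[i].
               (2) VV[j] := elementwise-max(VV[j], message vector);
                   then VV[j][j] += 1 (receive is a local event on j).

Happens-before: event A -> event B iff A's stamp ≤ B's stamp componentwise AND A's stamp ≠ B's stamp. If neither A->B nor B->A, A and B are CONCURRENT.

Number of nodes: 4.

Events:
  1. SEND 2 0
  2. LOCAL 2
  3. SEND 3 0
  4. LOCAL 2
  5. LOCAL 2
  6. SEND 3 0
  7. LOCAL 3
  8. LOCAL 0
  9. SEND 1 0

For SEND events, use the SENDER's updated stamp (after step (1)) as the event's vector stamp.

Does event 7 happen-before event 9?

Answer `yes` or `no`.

Answer: no

Derivation:
Initial: VV[0]=[0, 0, 0, 0]
Initial: VV[1]=[0, 0, 0, 0]
Initial: VV[2]=[0, 0, 0, 0]
Initial: VV[3]=[0, 0, 0, 0]
Event 1: SEND 2->0: VV[2][2]++ -> VV[2]=[0, 0, 1, 0], msg_vec=[0, 0, 1, 0]; VV[0]=max(VV[0],msg_vec) then VV[0][0]++ -> VV[0]=[1, 0, 1, 0]
Event 2: LOCAL 2: VV[2][2]++ -> VV[2]=[0, 0, 2, 0]
Event 3: SEND 3->0: VV[3][3]++ -> VV[3]=[0, 0, 0, 1], msg_vec=[0, 0, 0, 1]; VV[0]=max(VV[0],msg_vec) then VV[0][0]++ -> VV[0]=[2, 0, 1, 1]
Event 4: LOCAL 2: VV[2][2]++ -> VV[2]=[0, 0, 3, 0]
Event 5: LOCAL 2: VV[2][2]++ -> VV[2]=[0, 0, 4, 0]
Event 6: SEND 3->0: VV[3][3]++ -> VV[3]=[0, 0, 0, 2], msg_vec=[0, 0, 0, 2]; VV[0]=max(VV[0],msg_vec) then VV[0][0]++ -> VV[0]=[3, 0, 1, 2]
Event 7: LOCAL 3: VV[3][3]++ -> VV[3]=[0, 0, 0, 3]
Event 8: LOCAL 0: VV[0][0]++ -> VV[0]=[4, 0, 1, 2]
Event 9: SEND 1->0: VV[1][1]++ -> VV[1]=[0, 1, 0, 0], msg_vec=[0, 1, 0, 0]; VV[0]=max(VV[0],msg_vec) then VV[0][0]++ -> VV[0]=[5, 1, 1, 2]
Event 7 stamp: [0, 0, 0, 3]
Event 9 stamp: [0, 1, 0, 0]
[0, 0, 0, 3] <= [0, 1, 0, 0]? False. Equal? False. Happens-before: False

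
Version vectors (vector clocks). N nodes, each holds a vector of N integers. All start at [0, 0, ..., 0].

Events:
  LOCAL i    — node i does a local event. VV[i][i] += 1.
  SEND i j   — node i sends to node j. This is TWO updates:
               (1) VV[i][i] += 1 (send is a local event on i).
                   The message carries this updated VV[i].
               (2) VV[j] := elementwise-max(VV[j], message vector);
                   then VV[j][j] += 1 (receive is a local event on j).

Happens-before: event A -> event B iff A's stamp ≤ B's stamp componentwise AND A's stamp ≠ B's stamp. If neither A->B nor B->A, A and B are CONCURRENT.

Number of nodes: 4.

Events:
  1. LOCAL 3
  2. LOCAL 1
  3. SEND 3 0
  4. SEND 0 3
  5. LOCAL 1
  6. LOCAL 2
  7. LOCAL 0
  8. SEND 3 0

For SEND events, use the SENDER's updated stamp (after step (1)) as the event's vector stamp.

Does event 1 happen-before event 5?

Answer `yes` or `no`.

Initial: VV[0]=[0, 0, 0, 0]
Initial: VV[1]=[0, 0, 0, 0]
Initial: VV[2]=[0, 0, 0, 0]
Initial: VV[3]=[0, 0, 0, 0]
Event 1: LOCAL 3: VV[3][3]++ -> VV[3]=[0, 0, 0, 1]
Event 2: LOCAL 1: VV[1][1]++ -> VV[1]=[0, 1, 0, 0]
Event 3: SEND 3->0: VV[3][3]++ -> VV[3]=[0, 0, 0, 2], msg_vec=[0, 0, 0, 2]; VV[0]=max(VV[0],msg_vec) then VV[0][0]++ -> VV[0]=[1, 0, 0, 2]
Event 4: SEND 0->3: VV[0][0]++ -> VV[0]=[2, 0, 0, 2], msg_vec=[2, 0, 0, 2]; VV[3]=max(VV[3],msg_vec) then VV[3][3]++ -> VV[3]=[2, 0, 0, 3]
Event 5: LOCAL 1: VV[1][1]++ -> VV[1]=[0, 2, 0, 0]
Event 6: LOCAL 2: VV[2][2]++ -> VV[2]=[0, 0, 1, 0]
Event 7: LOCAL 0: VV[0][0]++ -> VV[0]=[3, 0, 0, 2]
Event 8: SEND 3->0: VV[3][3]++ -> VV[3]=[2, 0, 0, 4], msg_vec=[2, 0, 0, 4]; VV[0]=max(VV[0],msg_vec) then VV[0][0]++ -> VV[0]=[4, 0, 0, 4]
Event 1 stamp: [0, 0, 0, 1]
Event 5 stamp: [0, 2, 0, 0]
[0, 0, 0, 1] <= [0, 2, 0, 0]? False. Equal? False. Happens-before: False

Answer: no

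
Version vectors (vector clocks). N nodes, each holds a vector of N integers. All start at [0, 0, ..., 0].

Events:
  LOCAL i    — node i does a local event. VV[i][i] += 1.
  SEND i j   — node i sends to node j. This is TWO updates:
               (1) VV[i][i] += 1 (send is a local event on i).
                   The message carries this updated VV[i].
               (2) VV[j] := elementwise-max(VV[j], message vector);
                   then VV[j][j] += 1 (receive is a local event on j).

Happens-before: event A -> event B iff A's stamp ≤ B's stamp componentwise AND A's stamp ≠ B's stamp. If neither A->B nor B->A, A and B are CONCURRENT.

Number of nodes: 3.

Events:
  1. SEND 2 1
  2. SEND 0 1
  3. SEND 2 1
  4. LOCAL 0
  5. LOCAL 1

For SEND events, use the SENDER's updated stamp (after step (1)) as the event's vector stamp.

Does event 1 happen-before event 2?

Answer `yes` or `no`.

Answer: no

Derivation:
Initial: VV[0]=[0, 0, 0]
Initial: VV[1]=[0, 0, 0]
Initial: VV[2]=[0, 0, 0]
Event 1: SEND 2->1: VV[2][2]++ -> VV[2]=[0, 0, 1], msg_vec=[0, 0, 1]; VV[1]=max(VV[1],msg_vec) then VV[1][1]++ -> VV[1]=[0, 1, 1]
Event 2: SEND 0->1: VV[0][0]++ -> VV[0]=[1, 0, 0], msg_vec=[1, 0, 0]; VV[1]=max(VV[1],msg_vec) then VV[1][1]++ -> VV[1]=[1, 2, 1]
Event 3: SEND 2->1: VV[2][2]++ -> VV[2]=[0, 0, 2], msg_vec=[0, 0, 2]; VV[1]=max(VV[1],msg_vec) then VV[1][1]++ -> VV[1]=[1, 3, 2]
Event 4: LOCAL 0: VV[0][0]++ -> VV[0]=[2, 0, 0]
Event 5: LOCAL 1: VV[1][1]++ -> VV[1]=[1, 4, 2]
Event 1 stamp: [0, 0, 1]
Event 2 stamp: [1, 0, 0]
[0, 0, 1] <= [1, 0, 0]? False. Equal? False. Happens-before: False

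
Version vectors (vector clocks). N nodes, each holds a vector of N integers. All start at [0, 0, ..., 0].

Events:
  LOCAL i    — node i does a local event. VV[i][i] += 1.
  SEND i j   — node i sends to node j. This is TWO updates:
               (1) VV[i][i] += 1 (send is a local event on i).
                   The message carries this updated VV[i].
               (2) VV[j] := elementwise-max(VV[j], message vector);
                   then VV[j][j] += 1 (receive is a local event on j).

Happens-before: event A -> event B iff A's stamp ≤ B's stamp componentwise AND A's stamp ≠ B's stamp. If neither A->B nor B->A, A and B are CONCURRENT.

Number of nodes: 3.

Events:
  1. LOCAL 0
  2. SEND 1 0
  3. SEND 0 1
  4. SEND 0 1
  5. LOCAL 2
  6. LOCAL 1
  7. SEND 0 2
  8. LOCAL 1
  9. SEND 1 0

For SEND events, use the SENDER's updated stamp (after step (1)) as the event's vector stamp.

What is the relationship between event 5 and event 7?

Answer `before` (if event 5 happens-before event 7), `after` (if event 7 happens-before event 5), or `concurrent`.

Answer: concurrent

Derivation:
Initial: VV[0]=[0, 0, 0]
Initial: VV[1]=[0, 0, 0]
Initial: VV[2]=[0, 0, 0]
Event 1: LOCAL 0: VV[0][0]++ -> VV[0]=[1, 0, 0]
Event 2: SEND 1->0: VV[1][1]++ -> VV[1]=[0, 1, 0], msg_vec=[0, 1, 0]; VV[0]=max(VV[0],msg_vec) then VV[0][0]++ -> VV[0]=[2, 1, 0]
Event 3: SEND 0->1: VV[0][0]++ -> VV[0]=[3, 1, 0], msg_vec=[3, 1, 0]; VV[1]=max(VV[1],msg_vec) then VV[1][1]++ -> VV[1]=[3, 2, 0]
Event 4: SEND 0->1: VV[0][0]++ -> VV[0]=[4, 1, 0], msg_vec=[4, 1, 0]; VV[1]=max(VV[1],msg_vec) then VV[1][1]++ -> VV[1]=[4, 3, 0]
Event 5: LOCAL 2: VV[2][2]++ -> VV[2]=[0, 0, 1]
Event 6: LOCAL 1: VV[1][1]++ -> VV[1]=[4, 4, 0]
Event 7: SEND 0->2: VV[0][0]++ -> VV[0]=[5, 1, 0], msg_vec=[5, 1, 0]; VV[2]=max(VV[2],msg_vec) then VV[2][2]++ -> VV[2]=[5, 1, 2]
Event 8: LOCAL 1: VV[1][1]++ -> VV[1]=[4, 5, 0]
Event 9: SEND 1->0: VV[1][1]++ -> VV[1]=[4, 6, 0], msg_vec=[4, 6, 0]; VV[0]=max(VV[0],msg_vec) then VV[0][0]++ -> VV[0]=[6, 6, 0]
Event 5 stamp: [0, 0, 1]
Event 7 stamp: [5, 1, 0]
[0, 0, 1] <= [5, 1, 0]? False
[5, 1, 0] <= [0, 0, 1]? False
Relation: concurrent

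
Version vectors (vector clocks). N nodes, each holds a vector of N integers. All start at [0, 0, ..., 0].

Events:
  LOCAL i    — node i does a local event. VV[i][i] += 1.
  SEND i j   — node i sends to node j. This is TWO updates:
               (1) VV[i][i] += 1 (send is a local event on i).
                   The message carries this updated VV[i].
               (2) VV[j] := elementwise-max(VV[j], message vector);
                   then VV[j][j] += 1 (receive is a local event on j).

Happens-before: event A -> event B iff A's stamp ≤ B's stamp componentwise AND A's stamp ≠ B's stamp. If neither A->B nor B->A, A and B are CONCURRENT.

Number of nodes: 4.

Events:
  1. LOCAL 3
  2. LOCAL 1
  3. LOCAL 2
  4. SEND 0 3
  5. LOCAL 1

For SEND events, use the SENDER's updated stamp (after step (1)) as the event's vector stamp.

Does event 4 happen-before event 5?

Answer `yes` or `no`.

Answer: no

Derivation:
Initial: VV[0]=[0, 0, 0, 0]
Initial: VV[1]=[0, 0, 0, 0]
Initial: VV[2]=[0, 0, 0, 0]
Initial: VV[3]=[0, 0, 0, 0]
Event 1: LOCAL 3: VV[3][3]++ -> VV[3]=[0, 0, 0, 1]
Event 2: LOCAL 1: VV[1][1]++ -> VV[1]=[0, 1, 0, 0]
Event 3: LOCAL 2: VV[2][2]++ -> VV[2]=[0, 0, 1, 0]
Event 4: SEND 0->3: VV[0][0]++ -> VV[0]=[1, 0, 0, 0], msg_vec=[1, 0, 0, 0]; VV[3]=max(VV[3],msg_vec) then VV[3][3]++ -> VV[3]=[1, 0, 0, 2]
Event 5: LOCAL 1: VV[1][1]++ -> VV[1]=[0, 2, 0, 0]
Event 4 stamp: [1, 0, 0, 0]
Event 5 stamp: [0, 2, 0, 0]
[1, 0, 0, 0] <= [0, 2, 0, 0]? False. Equal? False. Happens-before: False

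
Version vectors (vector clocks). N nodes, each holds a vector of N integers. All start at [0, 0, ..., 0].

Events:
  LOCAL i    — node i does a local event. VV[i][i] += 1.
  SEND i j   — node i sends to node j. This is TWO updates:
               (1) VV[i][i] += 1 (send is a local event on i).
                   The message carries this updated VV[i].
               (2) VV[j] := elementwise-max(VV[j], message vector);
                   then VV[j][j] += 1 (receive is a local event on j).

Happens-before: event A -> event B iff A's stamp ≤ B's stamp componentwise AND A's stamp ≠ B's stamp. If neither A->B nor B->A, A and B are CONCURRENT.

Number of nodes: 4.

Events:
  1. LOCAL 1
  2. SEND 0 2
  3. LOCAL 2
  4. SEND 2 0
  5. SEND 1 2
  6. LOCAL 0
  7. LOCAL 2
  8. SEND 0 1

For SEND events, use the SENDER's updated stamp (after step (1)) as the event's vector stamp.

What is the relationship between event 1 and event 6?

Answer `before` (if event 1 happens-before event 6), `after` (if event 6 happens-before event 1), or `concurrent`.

Answer: concurrent

Derivation:
Initial: VV[0]=[0, 0, 0, 0]
Initial: VV[1]=[0, 0, 0, 0]
Initial: VV[2]=[0, 0, 0, 0]
Initial: VV[3]=[0, 0, 0, 0]
Event 1: LOCAL 1: VV[1][1]++ -> VV[1]=[0, 1, 0, 0]
Event 2: SEND 0->2: VV[0][0]++ -> VV[0]=[1, 0, 0, 0], msg_vec=[1, 0, 0, 0]; VV[2]=max(VV[2],msg_vec) then VV[2][2]++ -> VV[2]=[1, 0, 1, 0]
Event 3: LOCAL 2: VV[2][2]++ -> VV[2]=[1, 0, 2, 0]
Event 4: SEND 2->0: VV[2][2]++ -> VV[2]=[1, 0, 3, 0], msg_vec=[1, 0, 3, 0]; VV[0]=max(VV[0],msg_vec) then VV[0][0]++ -> VV[0]=[2, 0, 3, 0]
Event 5: SEND 1->2: VV[1][1]++ -> VV[1]=[0, 2, 0, 0], msg_vec=[0, 2, 0, 0]; VV[2]=max(VV[2],msg_vec) then VV[2][2]++ -> VV[2]=[1, 2, 4, 0]
Event 6: LOCAL 0: VV[0][0]++ -> VV[0]=[3, 0, 3, 0]
Event 7: LOCAL 2: VV[2][2]++ -> VV[2]=[1, 2, 5, 0]
Event 8: SEND 0->1: VV[0][0]++ -> VV[0]=[4, 0, 3, 0], msg_vec=[4, 0, 3, 0]; VV[1]=max(VV[1],msg_vec) then VV[1][1]++ -> VV[1]=[4, 3, 3, 0]
Event 1 stamp: [0, 1, 0, 0]
Event 6 stamp: [3, 0, 3, 0]
[0, 1, 0, 0] <= [3, 0, 3, 0]? False
[3, 0, 3, 0] <= [0, 1, 0, 0]? False
Relation: concurrent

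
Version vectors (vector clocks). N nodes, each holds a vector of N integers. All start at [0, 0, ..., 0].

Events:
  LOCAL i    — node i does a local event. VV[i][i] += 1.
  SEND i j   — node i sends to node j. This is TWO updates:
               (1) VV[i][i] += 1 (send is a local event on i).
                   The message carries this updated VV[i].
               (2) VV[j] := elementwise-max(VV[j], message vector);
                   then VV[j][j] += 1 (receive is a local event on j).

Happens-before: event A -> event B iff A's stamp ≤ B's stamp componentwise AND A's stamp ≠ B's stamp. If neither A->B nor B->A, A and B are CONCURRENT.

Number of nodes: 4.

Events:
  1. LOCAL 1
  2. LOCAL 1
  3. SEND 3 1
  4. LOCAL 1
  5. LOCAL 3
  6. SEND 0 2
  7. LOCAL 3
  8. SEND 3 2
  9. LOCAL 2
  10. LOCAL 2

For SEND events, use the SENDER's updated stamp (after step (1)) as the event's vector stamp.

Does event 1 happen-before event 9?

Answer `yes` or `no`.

Initial: VV[0]=[0, 0, 0, 0]
Initial: VV[1]=[0, 0, 0, 0]
Initial: VV[2]=[0, 0, 0, 0]
Initial: VV[3]=[0, 0, 0, 0]
Event 1: LOCAL 1: VV[1][1]++ -> VV[1]=[0, 1, 0, 0]
Event 2: LOCAL 1: VV[1][1]++ -> VV[1]=[0, 2, 0, 0]
Event 3: SEND 3->1: VV[3][3]++ -> VV[3]=[0, 0, 0, 1], msg_vec=[0, 0, 0, 1]; VV[1]=max(VV[1],msg_vec) then VV[1][1]++ -> VV[1]=[0, 3, 0, 1]
Event 4: LOCAL 1: VV[1][1]++ -> VV[1]=[0, 4, 0, 1]
Event 5: LOCAL 3: VV[3][3]++ -> VV[3]=[0, 0, 0, 2]
Event 6: SEND 0->2: VV[0][0]++ -> VV[0]=[1, 0, 0, 0], msg_vec=[1, 0, 0, 0]; VV[2]=max(VV[2],msg_vec) then VV[2][2]++ -> VV[2]=[1, 0, 1, 0]
Event 7: LOCAL 3: VV[3][3]++ -> VV[3]=[0, 0, 0, 3]
Event 8: SEND 3->2: VV[3][3]++ -> VV[3]=[0, 0, 0, 4], msg_vec=[0, 0, 0, 4]; VV[2]=max(VV[2],msg_vec) then VV[2][2]++ -> VV[2]=[1, 0, 2, 4]
Event 9: LOCAL 2: VV[2][2]++ -> VV[2]=[1, 0, 3, 4]
Event 10: LOCAL 2: VV[2][2]++ -> VV[2]=[1, 0, 4, 4]
Event 1 stamp: [0, 1, 0, 0]
Event 9 stamp: [1, 0, 3, 4]
[0, 1, 0, 0] <= [1, 0, 3, 4]? False. Equal? False. Happens-before: False

Answer: no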